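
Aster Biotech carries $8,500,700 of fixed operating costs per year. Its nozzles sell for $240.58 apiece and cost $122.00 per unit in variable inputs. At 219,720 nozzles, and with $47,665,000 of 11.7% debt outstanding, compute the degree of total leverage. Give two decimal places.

2.18

At 219,720 units, contribution = 219,720 × $118.58 = $26,054,397.60.
Operating income = contribution − fixed costs = $26,054,397.60 − $8,500,700 = $17,553,697.60. Interest = $5,576,805.00, so EBIT − I = $11,976,892.60.
Degree of total leverage = total CM / (EBIT − interest) = $26,054,397.60 / $11,976,892.60 = 2.1754.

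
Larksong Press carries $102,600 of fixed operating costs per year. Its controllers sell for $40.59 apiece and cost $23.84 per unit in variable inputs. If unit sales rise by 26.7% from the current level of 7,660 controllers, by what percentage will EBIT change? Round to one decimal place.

+133.3%

At 7,660 units, contribution = 7,660 × $16.75 = $128,305.00.
EBIT = $128,305.00 − $102,600 = $25,705.00.
Degree of operating leverage = $128,305.00 / $25,705.00 = 4.9914.
So EBIT moves 4.9914 × (+26.7%) = +133.3%.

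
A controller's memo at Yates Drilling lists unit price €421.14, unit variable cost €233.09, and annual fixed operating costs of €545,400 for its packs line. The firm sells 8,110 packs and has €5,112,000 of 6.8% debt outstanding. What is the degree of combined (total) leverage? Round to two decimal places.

2.41

At 8,110 units, contribution = 8,110 × €188.05 = €1,525,085.50.
EBIT = €1,525,085.50 − €545,400 = €979,685.50. Interest = €347,616.00, so EBIT − I = €632,069.50.
DCL = contribution ÷ (EBIT − I) = €1,525,085.50 ÷ €632,069.50 = 2.4128.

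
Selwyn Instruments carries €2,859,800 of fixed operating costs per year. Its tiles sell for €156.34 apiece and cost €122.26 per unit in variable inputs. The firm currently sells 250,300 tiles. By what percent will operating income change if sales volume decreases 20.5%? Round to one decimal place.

Total contribution margin = 250,300 × €34.08 = €8,530,224.00.
Subtracting fixed costs: EBIT = €8,530,224.00 − €2,859,800 = €5,670,424.00.
DOL = contribution ÷ EBIT = €8,530,224.00 ÷ €5,670,424.00 = 1.5043.
So EBIT moves 1.5043 × (-20.5%) = -30.8%.

-30.8%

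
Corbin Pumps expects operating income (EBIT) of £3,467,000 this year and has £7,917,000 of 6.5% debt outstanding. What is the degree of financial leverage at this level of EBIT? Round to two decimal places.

1.17

Interest = £514,605.00.
DFL = EBIT ÷ (EBIT − I) = £3,467,000 ÷ (£3,467,000 − £514,605.00) = £3,467,000 ÷ £2,952,395.00 = 1.1743.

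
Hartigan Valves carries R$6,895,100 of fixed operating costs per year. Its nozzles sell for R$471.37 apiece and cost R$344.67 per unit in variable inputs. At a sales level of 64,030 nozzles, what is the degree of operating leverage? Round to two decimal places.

6.66

At 64,030 units, contribution = 64,030 × R$126.70 = R$8,112,601.00.
EBIT = R$8,112,601.00 − R$6,895,100 = R$1,217,501.00.
So DOL = total CM / EBIT = R$8,112,601.00 / R$1,217,501.00 = 6.6633.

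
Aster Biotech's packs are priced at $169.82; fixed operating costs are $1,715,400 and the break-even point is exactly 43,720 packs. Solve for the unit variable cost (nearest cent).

$130.58

Contribution per unit must be FC / Q = $1,715,400 / 43,720 = $39.2360.
Hence VC = price − CM = $169.82 − $39.2360 = $130.58.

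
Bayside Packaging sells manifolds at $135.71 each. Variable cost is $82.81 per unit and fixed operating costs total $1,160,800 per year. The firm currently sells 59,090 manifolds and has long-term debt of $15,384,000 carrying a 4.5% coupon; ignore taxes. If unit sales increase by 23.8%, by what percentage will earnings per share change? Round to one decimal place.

Contribution at this volume is 59,090 × $52.90 = $3,125,861.00.
EBIT = $3,125,861.00 − $1,160,800 = $1,965,061.00.
After interest of $692,280.00, pre-tax earnings = $1,272,781.00.
Degree of combined leverage = contribution ÷ (EBIT − I) = $3,125,861.00 ÷ $1,272,781.00 = 2.4559.
EPS therefore changes by 2.4559 × (+23.8%) = +58.5%.

+58.5%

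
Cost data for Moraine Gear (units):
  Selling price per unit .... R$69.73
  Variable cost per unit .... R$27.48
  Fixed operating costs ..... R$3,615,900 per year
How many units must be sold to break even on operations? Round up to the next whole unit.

Contribution margin per unit = R$69.73 − R$27.48 = R$42.25.
Units to break even: R$3,615,900 ÷ R$42.25 = 85,583.43, rounded up to 85,584.

85,584 units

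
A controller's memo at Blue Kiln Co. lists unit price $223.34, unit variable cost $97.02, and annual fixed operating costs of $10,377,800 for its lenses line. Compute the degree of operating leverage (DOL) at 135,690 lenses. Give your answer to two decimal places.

At 135,690 units, contribution = 135,690 × $126.32 = $17,140,360.80.
Subtracting fixed costs: EBIT = $17,140,360.80 − $10,377,800 = $6,762,560.80.
DOL = contribution ÷ EBIT = $17,140,360.80 ÷ $6,762,560.80 = 2.5346.

2.53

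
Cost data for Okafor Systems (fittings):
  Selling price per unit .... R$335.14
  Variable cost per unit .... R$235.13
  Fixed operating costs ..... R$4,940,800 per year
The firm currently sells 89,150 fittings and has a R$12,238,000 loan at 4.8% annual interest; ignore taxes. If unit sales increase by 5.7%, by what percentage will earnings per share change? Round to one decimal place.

Total contribution margin = 89,150 × R$100.01 = R$8,915,891.50.
Operating income = contribution − fixed costs = R$8,915,891.50 − R$4,940,800 = R$3,975,091.50.
After interest of R$587,424.00, pre-tax earnings = R$3,387,667.50.
Degree of combined leverage = contribution ÷ (EBIT − I) = R$8,915,891.50 ÷ R$3,387,667.50 = 2.6319.
%ΔEPS = DCL × %ΔSales = 2.6319 × +5.7% = +15.0%.

+15.0%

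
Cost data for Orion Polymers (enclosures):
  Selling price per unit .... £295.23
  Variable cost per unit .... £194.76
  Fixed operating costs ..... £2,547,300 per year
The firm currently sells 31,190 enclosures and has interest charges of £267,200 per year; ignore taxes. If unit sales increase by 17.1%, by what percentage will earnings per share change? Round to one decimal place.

+167.9%

At 31,190 units, contribution = 31,190 × £100.47 = £3,133,659.30.
Operating income = contribution − fixed costs = £3,133,659.30 − £2,547,300 = £586,359.30.
After interest of £267,200.00, pre-tax earnings = £319,159.30.
Degree of combined leverage = contribution ÷ (EBIT − I) = £3,133,659.30 ÷ £319,159.30 = 9.8185.
EPS therefore changes by 9.8185 × (+17.1%) = +167.9%.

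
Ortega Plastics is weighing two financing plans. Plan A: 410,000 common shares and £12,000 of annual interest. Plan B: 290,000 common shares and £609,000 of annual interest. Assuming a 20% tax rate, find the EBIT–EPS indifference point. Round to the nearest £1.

£2,051,750

At indifference, (EBIT − 12,000)(1 − t)/410,000 = (EBIT − 609,000)(1 − t)/290,000.
The (1 − t) factor cancels: (EBIT − 12,000) × 290,000 = (EBIT − 609,000) × 410,000.
Solving, EBIT = (609,000·410,000 − 12,000·290,000) / (410,000 − 290,000) = 246,210,000,000 / 120,000 = 2,051,750.00.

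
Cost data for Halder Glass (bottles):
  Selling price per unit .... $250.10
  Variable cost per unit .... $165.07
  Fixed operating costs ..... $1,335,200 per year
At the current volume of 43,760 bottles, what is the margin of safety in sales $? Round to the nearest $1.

Contribution margin per unit = $250.10 − $165.07 = $85.03. Break-even units = $1,335,200 ÷ $85.03 = 15,702.69; break-even revenue = 15,702.69 × $250.10 = $3,927,243.56.
Current sales = 43,760 × $250.10 = $10,944,376.00.
Margin of safety = $10,944,376.00 − $3,927,243.56 = $7,017,132.

$7,017,132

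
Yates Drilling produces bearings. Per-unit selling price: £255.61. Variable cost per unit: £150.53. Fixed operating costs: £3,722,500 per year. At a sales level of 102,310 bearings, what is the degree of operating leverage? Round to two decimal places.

At 102,310 units, contribution = 102,310 × £105.08 = £10,750,734.80.
Operating income = contribution − fixed costs = £10,750,734.80 − £3,722,500 = £7,028,234.80.
DOL = contribution ÷ EBIT = £10,750,734.80 ÷ £7,028,234.80 = 1.5296.

1.53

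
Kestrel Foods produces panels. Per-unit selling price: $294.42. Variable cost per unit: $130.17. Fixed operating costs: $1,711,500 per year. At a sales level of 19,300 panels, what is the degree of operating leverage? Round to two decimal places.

At 19,300 units, contribution = 19,300 × $164.25 = $3,170,025.00.
Operating income = contribution − fixed costs = $3,170,025.00 − $1,711,500 = $1,458,525.00.
Degree of operating leverage = $3,170,025.00 / $1,458,525.00 = 2.1734.

2.17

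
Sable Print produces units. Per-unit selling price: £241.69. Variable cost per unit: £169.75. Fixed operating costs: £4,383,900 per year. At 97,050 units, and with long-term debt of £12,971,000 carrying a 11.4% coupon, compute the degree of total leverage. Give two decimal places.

6.24

At 97,050 units, contribution = 97,050 × £71.94 = £6,981,777.00.
Subtracting fixed costs: EBIT = £6,981,777.00 − £4,383,900 = £2,597,877.00. Interest = £1,478,694.00, so EBIT − I = £1,119,183.00.
DCL = contribution ÷ (EBIT − I) = £6,981,777.00 ÷ £1,119,183.00 = 6.2383.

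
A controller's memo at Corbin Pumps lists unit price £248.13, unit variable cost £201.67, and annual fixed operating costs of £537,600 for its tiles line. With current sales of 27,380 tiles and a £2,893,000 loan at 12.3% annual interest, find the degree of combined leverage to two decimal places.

Total contribution margin = 27,380 × £46.46 = £1,272,074.80.
Operating income = contribution − fixed costs = £1,272,074.80 − £537,600 = £734,474.80. Interest = £355,839.00.
DOL = £1,272,074.80 ÷ £734,474.80 = 1.7320; DFL = £734,474.80 ÷ £378,635.80 = 1.9398.
DCL = DOL × DFL = 1.7320 × 1.9398 = 3.3597.

3.36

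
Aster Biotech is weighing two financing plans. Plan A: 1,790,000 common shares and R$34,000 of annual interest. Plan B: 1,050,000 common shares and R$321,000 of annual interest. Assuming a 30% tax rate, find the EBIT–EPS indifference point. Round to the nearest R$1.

Set EPS_A = EPS_B: (EBIT − R$34,000)(1 − 0.30) ÷ 1,790,000 = (EBIT − R$321,000)(1 − 0.30) ÷ 1,050,000.
The (1 − t) factor cancels: (EBIT − 34,000) × 1,050,000 = (EBIT − 321,000) × 1,790,000.
Solving, EBIT = (321,000·1,790,000 − 34,000·1,050,000) / (1,790,000 − 1,050,000) = 538,890,000,000 / 740,000 = 728,229.73.

R$728,230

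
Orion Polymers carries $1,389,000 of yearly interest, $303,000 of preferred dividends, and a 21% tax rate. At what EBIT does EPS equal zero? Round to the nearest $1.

$1,772,544

Preferred dividends are paid after tax, so their pre-tax equivalent is $303,000 ÷ (1 − 0.21) = $383,544.30.
EPS = 0 when EBIT covers interest plus the pre-tax preferred burden: $1,389,000 + $383,544.30 = $1,772,544.30.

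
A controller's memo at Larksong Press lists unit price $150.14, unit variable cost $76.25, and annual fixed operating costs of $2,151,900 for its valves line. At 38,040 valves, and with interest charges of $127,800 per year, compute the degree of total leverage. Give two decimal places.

Contribution at this volume is 38,040 × $73.89 = $2,810,775.60.
EBIT = $2,810,775.60 − $2,151,900 = $658,875.60. Interest = $127,800.00.
DOL = $2,810,775.60 ÷ $658,875.60 = 4.2660; DFL = $658,875.60 ÷ $531,075.60 = 1.2406.
DCL = DOL × DFL = 4.2660 × 1.2406 = 5.2924.

5.29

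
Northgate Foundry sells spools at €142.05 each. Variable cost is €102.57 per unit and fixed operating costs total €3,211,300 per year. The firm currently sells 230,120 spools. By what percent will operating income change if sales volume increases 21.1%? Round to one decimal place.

+32.6%

Total contribution margin = 230,120 × €39.48 = €9,085,137.60.
EBIT = €9,085,137.60 − €3,211,300 = €5,873,837.60.
Degree of operating leverage = €9,085,137.60 / €5,873,837.60 = 1.5467.
So EBIT moves 1.5467 × (+21.1%) = +32.6%.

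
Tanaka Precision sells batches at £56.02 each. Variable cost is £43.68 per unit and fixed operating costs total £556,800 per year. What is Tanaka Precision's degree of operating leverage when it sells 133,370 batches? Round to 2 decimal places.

1.51

Total contribution margin = 133,370 × £12.34 = £1,645,785.80.
EBIT = £1,645,785.80 − £556,800 = £1,088,985.80.
So DOL = total CM / EBIT = £1,645,785.80 / £1,088,985.80 = 1.5113.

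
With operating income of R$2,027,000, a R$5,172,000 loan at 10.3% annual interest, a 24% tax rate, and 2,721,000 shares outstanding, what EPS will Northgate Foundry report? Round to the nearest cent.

R$0.42

Pre-tax income = R$2,027,000 − R$532,716.00 = R$1,494,284.00.
After tax at 24%: net income = R$1,494,284.00 × 0.76 = R$1,135,655.84.
Per share: R$1,135,655.84 / 2,721,000 shares = R$0.42.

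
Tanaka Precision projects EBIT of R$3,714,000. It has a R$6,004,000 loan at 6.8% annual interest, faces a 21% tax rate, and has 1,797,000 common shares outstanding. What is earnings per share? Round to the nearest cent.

R$1.45

Interest = R$408,272.00, so EBT = R$3,714,000 − R$408,272.00 = R$3,305,728.00.
Net income = R$3,305,728.00 × (1 − 0.21) = R$2,611,525.12.
Per share: R$2,611,525.12 / 1,797,000 shares = R$1.45.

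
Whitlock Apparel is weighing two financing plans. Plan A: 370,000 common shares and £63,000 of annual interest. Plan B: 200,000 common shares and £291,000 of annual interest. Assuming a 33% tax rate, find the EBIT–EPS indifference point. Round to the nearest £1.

£559,235

Set EPS_A = EPS_B: (EBIT − £63,000)(1 − 0.33) ÷ 370,000 = (EBIT − £291,000)(1 − 0.33) ÷ 200,000.
Cancelling (1 − t) and cross-multiplying: 200,000·(EBIT − 63,000) = 370,000·(EBIT − 291,000).
Solving, EBIT = (291,000·370,000 − 63,000·200,000) / (370,000 − 200,000) = 95,070,000,000 / 170,000 = 559,235.29.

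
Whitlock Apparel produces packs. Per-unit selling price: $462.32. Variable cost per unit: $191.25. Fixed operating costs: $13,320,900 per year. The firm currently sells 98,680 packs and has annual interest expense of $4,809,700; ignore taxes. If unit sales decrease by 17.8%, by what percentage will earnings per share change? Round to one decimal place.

Total contribution margin = 98,680 × $271.07 = $26,749,187.60.
Subtracting fixed costs: EBIT = $26,749,187.60 − $13,320,900 = $13,428,287.60.
Interest = $4,809,700.00, so EBIT − I = $8,618,587.60.
Degree of combined leverage = contribution ÷ (EBIT − I) = $26,749,187.60 ÷ $8,618,587.60 = 3.1037.
%ΔEPS = DCL × %ΔSales = 3.1037 × -17.8% = -55.2%.

-55.2%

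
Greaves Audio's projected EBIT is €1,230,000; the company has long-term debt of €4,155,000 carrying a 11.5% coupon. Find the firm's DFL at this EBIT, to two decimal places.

1.64

Annual interest charges come to €477,825.00.
Degree of financial leverage = EBIT / (EBIT − interest) = €1,230,000 / €752,175.00 = 1.6353.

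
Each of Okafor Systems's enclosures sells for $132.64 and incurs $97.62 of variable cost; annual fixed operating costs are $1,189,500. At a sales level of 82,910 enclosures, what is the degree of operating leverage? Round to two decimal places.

1.69

Contribution at this volume is 82,910 × $35.02 = $2,903,508.20.
Subtracting fixed costs: EBIT = $2,903,508.20 − $1,189,500 = $1,714,008.20.
Degree of operating leverage = $2,903,508.20 / $1,714,008.20 = 1.6940.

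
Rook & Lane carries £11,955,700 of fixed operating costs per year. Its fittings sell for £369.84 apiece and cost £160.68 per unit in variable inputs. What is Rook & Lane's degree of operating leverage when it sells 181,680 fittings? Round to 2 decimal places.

1.46

Total contribution margin = 181,680 × £209.16 = £38,000,188.80.
Operating income = contribution − fixed costs = £38,000,188.80 − £11,955,700 = £26,044,488.80.
So DOL = total CM / EBIT = £38,000,188.80 / £26,044,488.80 = 1.4590.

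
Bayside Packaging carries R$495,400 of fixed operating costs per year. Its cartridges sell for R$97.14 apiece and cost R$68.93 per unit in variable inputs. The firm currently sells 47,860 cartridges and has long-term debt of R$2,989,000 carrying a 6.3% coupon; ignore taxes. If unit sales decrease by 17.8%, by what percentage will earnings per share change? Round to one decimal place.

-36.1%

At 47,860 units, contribution = 47,860 × R$28.21 = R$1,350,130.60.
EBIT = R$1,350,130.60 − R$495,400 = R$854,730.60.
Interest = R$188,307.00, so EBIT − I = R$666,423.60.
DCL = total CM / (EBIT − I) = R$1,350,130.60 / R$666,423.60 = 2.0259.
%ΔEPS = DCL × %ΔSales = 2.0259 × -17.8% = -36.1%.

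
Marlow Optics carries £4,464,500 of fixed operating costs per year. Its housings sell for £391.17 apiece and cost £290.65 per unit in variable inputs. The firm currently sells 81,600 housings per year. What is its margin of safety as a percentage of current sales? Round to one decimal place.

Contribution margin per unit = £391.17 − £290.65 = £100.52. Break-even units = £4,464,500 ÷ £100.52 = 44,414.05; break-even revenue = 44,414.05 × £391.17 = £17,373,442.75.
Current sales = 81,600 × £391.17 = £31,919,472.00.
Margin of safety = (£31,919,472.00 − £17,373,442.75) ÷ £31,919,472.00 = 45.6%.

45.6%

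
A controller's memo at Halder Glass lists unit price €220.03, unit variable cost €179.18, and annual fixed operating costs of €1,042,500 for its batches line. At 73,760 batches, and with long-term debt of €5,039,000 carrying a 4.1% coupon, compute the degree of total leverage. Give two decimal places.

At 73,760 units, contribution = 73,760 × €40.85 = €3,013,096.00.
EBIT = €3,013,096.00 − €1,042,500 = €1,970,596.00. Interest = €206,599.00, so EBIT − I = €1,763,997.00.
DCL = contribution ÷ (EBIT − I) = €3,013,096.00 ÷ €1,763,997.00 = 1.7081.

1.71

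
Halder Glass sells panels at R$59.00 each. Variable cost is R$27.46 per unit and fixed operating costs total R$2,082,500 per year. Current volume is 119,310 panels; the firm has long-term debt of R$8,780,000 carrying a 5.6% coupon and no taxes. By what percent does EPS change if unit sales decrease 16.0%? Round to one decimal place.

-50.6%

At 119,310 units, contribution = 119,310 × R$31.54 = R$3,763,037.40.
Subtracting fixed costs: EBIT = R$3,763,037.40 − R$2,082,500 = R$1,680,537.40.
After interest of R$491,680.00, pre-tax earnings = R$1,188,857.40.
Degree of combined leverage = contribution ÷ (EBIT − I) = R$3,763,037.40 ÷ R$1,188,857.40 = 3.1653.
%ΔEPS = DCL × %ΔSales = 3.1653 × -16.0% = -50.6%.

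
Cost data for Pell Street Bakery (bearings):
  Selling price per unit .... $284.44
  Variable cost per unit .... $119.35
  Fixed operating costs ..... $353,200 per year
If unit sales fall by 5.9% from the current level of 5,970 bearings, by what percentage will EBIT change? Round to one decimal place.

Total contribution margin = 5,970 × $165.09 = $985,587.30.
Operating income = contribution − fixed costs = $985,587.30 − $353,200 = $632,387.30.
So DOL = total CM / EBIT = $985,587.30 / $632,387.30 = 1.5585.
Operating income changes by 1.5585 × -5.9% = -9.2%.

-9.2%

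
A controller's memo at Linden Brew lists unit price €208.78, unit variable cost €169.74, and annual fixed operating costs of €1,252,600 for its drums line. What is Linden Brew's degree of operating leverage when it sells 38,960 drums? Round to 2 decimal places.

Total contribution margin = 38,960 × €39.04 = €1,520,998.40.
Subtracting fixed costs: EBIT = €1,520,998.40 − €1,252,600 = €268,398.40.
So DOL = total CM / EBIT = €1,520,998.40 / €268,398.40 = 5.6669.

5.67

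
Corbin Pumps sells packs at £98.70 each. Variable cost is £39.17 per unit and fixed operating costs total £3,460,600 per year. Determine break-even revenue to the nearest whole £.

Contribution margin per unit = £98.70 − £39.17 = £59.53, a CM ratio of £59.53 ÷ £98.70 = 0.6031.
Break-even revenue = fixed costs × price ÷ CM = £3,460,600 × £98.70 ÷ £59.53 = £5,737,632.

£5,737,632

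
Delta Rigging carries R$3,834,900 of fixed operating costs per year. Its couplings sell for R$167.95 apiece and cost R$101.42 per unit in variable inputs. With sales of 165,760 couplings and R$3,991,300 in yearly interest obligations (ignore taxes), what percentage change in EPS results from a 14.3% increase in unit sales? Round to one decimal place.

Contribution at this volume is 165,760 × R$66.53 = R$11,028,012.80.
Subtracting fixed costs: EBIT = R$11,028,012.80 − R$3,834,900 = R$7,193,112.80.
After interest of R$3,991,300.00, pre-tax earnings = R$3,201,812.80.
Degree of combined leverage = contribution ÷ (EBIT − I) = R$11,028,012.80 ÷ R$3,201,812.80 = 3.4443.
EPS therefore changes by 3.4443 × (+14.3%) = +49.3%.

+49.3%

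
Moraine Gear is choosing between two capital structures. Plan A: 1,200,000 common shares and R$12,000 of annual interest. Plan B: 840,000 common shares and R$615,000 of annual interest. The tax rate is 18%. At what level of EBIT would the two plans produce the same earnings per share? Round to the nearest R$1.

R$2,022,000

Set EPS_A = EPS_B: (EBIT − R$12,000)(1 − 0.18) ÷ 1,200,000 = (EBIT − R$615,000)(1 − 0.18) ÷ 840,000.
Cancelling (1 − t) and cross-multiplying: 840,000·(EBIT − 12,000) = 1,200,000·(EBIT − 615,000).
Solving, EBIT = (615,000·1,200,000 − 12,000·840,000) / (1,200,000 − 840,000) = 727,920,000,000 / 360,000 = 2,022,000.00.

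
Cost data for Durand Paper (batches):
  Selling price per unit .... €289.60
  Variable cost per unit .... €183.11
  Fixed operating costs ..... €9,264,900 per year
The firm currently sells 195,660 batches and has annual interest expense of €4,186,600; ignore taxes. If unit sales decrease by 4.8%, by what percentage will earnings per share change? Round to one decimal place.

-13.5%

At 195,660 units, contribution = 195,660 × €106.49 = €20,835,833.40.
Subtracting fixed costs: EBIT = €20,835,833.40 − €9,264,900 = €11,570,933.40.
After interest of €4,186,600.00, pre-tax earnings = €7,384,333.40.
Degree of combined leverage = contribution ÷ (EBIT − I) = €20,835,833.40 ÷ €7,384,333.40 = 2.8216.
EPS therefore changes by 2.8216 × (-4.8%) = -13.5%.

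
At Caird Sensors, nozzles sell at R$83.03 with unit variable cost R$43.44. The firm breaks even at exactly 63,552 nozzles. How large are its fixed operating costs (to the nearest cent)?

R$2,516,023.68

Contribution margin per unit = R$83.03 − R$43.44 = R$39.59.
Since BE = FC / CM, FC = 63,552 × R$39.59 = R$2,516,023.68.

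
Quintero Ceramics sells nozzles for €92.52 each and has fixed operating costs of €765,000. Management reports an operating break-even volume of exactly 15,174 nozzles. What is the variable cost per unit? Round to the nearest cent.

€42.10

At break-even, FC = Q × (P − VC), so P − VC = €765,000 ÷ 15,174 = €50.4152.
Hence VC = price − CM = €92.52 − €50.4152 = €42.10.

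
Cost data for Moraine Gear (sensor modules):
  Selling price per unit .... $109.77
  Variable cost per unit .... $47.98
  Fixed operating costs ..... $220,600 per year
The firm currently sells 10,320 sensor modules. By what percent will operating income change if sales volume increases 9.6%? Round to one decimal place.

At 10,320 units, contribution = 10,320 × $61.79 = $637,672.80.
EBIT = $637,672.80 − $220,600 = $417,072.80.
Degree of operating leverage = $637,672.80 / $417,072.80 = 1.5289.
%ΔEBIT = DOL × %ΔSales = 1.5289 × +9.6% = +14.7%.

+14.7%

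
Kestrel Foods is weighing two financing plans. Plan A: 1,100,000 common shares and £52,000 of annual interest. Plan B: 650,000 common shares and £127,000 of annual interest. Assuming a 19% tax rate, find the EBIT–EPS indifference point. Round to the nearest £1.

At indifference, (EBIT − 52,000)(1 − t)/1,100,000 = (EBIT − 127,000)(1 − t)/650,000.
Cancelling (1 − t) and cross-multiplying: 650,000·(EBIT − 52,000) = 1,100,000·(EBIT − 127,000).
EBIT × (1,100,000 − 650,000) = 127,000 × 1,100,000 − 52,000 × 650,000 = 105,900,000,000, so EBIT = 105,900,000,000 ÷ 450,000 = 235,333.33.

£235,333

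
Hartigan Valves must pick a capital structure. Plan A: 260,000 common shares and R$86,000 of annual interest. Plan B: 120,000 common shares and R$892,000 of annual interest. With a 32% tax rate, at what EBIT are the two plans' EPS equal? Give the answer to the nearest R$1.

Set EPS_A = EPS_B: (EBIT − R$86,000)(1 − 0.32) ÷ 260,000 = (EBIT − R$892,000)(1 − 0.32) ÷ 120,000.
The (1 − t) factor cancels: (EBIT − 86,000) × 120,000 = (EBIT − 892,000) × 260,000.
EBIT × (260,000 − 120,000) = 892,000 × 260,000 − 86,000 × 120,000 = 221,600,000,000, so EBIT = 221,600,000,000 ÷ 140,000 = 1,582,857.14.

R$1,582,857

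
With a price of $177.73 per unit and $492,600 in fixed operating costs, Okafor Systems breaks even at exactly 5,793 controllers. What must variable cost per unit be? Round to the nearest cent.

At break-even, FC = Q × (P − VC), so P − VC = $492,600 ÷ 5,793 = $85.0337.
Hence VC = price − CM = $177.73 − $85.0337 = $92.70.

$92.70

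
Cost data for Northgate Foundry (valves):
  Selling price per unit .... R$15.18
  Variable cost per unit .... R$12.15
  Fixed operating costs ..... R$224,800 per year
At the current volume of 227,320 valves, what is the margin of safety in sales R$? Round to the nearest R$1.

R$2,324,492

Each unit contributes R$15.18 − R$12.15 = R$3.03. Break-even units = R$224,800 ÷ R$3.03 = 74,191.42; break-even revenue = 74,191.42 × R$15.18 = R$1,126,225.74.
Current sales = 227,320 × R$15.18 = R$3,450,717.60.
Margin of safety = R$3,450,717.60 − R$1,126,225.74 = R$2,324,492.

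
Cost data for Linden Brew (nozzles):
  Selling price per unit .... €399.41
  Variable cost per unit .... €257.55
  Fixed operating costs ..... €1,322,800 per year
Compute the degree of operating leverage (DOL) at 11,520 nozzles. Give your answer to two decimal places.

At 11,520 units, contribution = 11,520 × €141.86 = €1,634,227.20.
EBIT = €1,634,227.20 − €1,322,800 = €311,427.20.
So DOL = total CM / EBIT = €1,634,227.20 / €311,427.20 = 5.2475.

5.25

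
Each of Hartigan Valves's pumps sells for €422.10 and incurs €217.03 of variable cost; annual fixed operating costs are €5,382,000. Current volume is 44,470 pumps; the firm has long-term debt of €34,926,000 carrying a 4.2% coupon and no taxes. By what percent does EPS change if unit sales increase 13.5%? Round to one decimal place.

+54.2%

Contribution at this volume is 44,470 × €205.07 = €9,119,462.90.
EBIT = €9,119,462.90 − €5,382,000 = €3,737,462.90.
Interest = €1,466,892.00, so EBIT − I = €2,270,570.90.
DCL = total CM / (EBIT − I) = €9,119,462.90 / €2,270,570.90 = 4.0164.
%ΔEPS = DCL × %ΔSales = 4.0164 × +13.5% = +54.2%.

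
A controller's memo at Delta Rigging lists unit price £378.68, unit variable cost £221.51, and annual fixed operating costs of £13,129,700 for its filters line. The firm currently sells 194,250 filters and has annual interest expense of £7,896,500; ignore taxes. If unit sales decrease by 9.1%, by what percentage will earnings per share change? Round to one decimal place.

Contribution at this volume is 194,250 × £157.17 = £30,530,272.50.
Subtracting fixed costs: EBIT = £30,530,272.50 − £13,129,700 = £17,400,572.50.
After interest of £7,896,500.00, pre-tax earnings = £9,504,072.50.
Degree of combined leverage = contribution ÷ (EBIT − I) = £30,530,272.50 ÷ £9,504,072.50 = 3.2123.
%ΔEPS = DCL × %ΔSales = 3.2123 × -9.1% = -29.2%.

-29.2%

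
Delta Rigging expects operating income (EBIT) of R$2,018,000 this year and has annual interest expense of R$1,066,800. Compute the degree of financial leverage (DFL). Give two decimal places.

Annual interest charges come to R$1,066,800.00.
Degree of financial leverage = EBIT / (EBIT − interest) = R$2,018,000 / R$951,200.00 = 2.1215.

2.12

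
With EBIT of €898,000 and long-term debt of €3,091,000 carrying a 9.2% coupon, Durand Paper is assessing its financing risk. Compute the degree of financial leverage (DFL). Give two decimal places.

Annual interest charges come to €284,372.00.
Degree of financial leverage = EBIT / (EBIT − interest) = €898,000 / €613,628.00 = 1.4634.

1.46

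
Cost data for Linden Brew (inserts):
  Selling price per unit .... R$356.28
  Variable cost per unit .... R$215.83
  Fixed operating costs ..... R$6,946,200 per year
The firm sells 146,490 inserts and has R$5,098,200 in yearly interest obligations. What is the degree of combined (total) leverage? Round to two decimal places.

At 146,490 units, contribution = 146,490 × R$140.45 = R$20,574,520.50.
Operating income = contribution − fixed costs = R$20,574,520.50 − R$6,946,200 = R$13,628,320.50. Interest = R$5,098,200.00.
DOL = R$20,574,520.50 ÷ R$13,628,320.50 = 1.5097; DFL = R$13,628,320.50 ÷ R$8,530,120.50 = 1.5977.
DCL = DOL × DFL = 1.5097 × 1.5977 = 2.4120.

2.41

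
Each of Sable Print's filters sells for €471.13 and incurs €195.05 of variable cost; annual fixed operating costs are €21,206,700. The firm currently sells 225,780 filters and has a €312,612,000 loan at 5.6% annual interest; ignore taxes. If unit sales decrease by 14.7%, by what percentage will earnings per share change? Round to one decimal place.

Contribution at this volume is 225,780 × €276.08 = €62,333,342.40.
EBIT = €62,333,342.40 − €21,206,700 = €41,126,642.40.
Interest = €17,506,272.00, so EBIT − I = €23,620,370.40.
DCL = total CM / (EBIT − I) = €62,333,342.40 / €23,620,370.40 = 2.6390.
EPS therefore changes by 2.6390 × (-14.7%) = -38.8%.

-38.8%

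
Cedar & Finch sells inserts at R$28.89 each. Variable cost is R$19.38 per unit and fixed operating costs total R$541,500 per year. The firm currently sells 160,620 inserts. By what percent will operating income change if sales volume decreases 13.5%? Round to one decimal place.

Contribution at this volume is 160,620 × R$9.51 = R$1,527,496.20.
Subtracting fixed costs: EBIT = R$1,527,496.20 − R$541,500 = R$985,996.20.
So DOL = total CM / EBIT = R$1,527,496.20 / R$985,996.20 = 1.5492.
So EBIT moves 1.5492 × (-13.5%) = -20.9%.

-20.9%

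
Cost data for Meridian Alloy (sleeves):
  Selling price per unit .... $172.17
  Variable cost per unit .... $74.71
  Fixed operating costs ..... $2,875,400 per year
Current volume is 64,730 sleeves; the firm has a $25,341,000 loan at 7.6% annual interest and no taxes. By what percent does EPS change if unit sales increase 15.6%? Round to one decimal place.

Contribution at this volume is 64,730 × $97.46 = $6,308,585.80.
EBIT = $6,308,585.80 − $2,875,400 = $3,433,185.80.
After interest of $1,925,916.00, pre-tax earnings = $1,507,269.80.
DCL = total CM / (EBIT − I) = $6,308,585.80 / $1,507,269.80 = 4.1854.
%ΔEPS = DCL × %ΔSales = 4.1854 × +15.6% = +65.3%.

+65.3%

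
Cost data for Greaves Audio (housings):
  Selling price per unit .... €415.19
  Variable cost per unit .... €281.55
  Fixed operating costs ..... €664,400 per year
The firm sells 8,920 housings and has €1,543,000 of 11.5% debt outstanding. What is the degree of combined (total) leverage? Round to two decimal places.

3.40

Contribution at this volume is 8,920 × €133.64 = €1,192,068.80.
Operating income = contribution − fixed costs = €1,192,068.80 − €664,400 = €527,668.80. Interest = €177,445.00, so EBIT − I = €350,223.80.
DCL = contribution ÷ (EBIT − I) = €1,192,068.80 ÷ €350,223.80 = 3.4037.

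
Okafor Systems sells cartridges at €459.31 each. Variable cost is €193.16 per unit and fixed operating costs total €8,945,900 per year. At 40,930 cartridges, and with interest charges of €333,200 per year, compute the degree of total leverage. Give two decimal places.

At 40,930 units, contribution = 40,930 × €266.15 = €10,893,519.50.
Operating income = contribution − fixed costs = €10,893,519.50 − €8,945,900 = €1,947,619.50. Interest = €333,200.00.
DOL = €10,893,519.50 ÷ €1,947,619.50 = 5.5932; DFL = €1,947,619.50 ÷ €1,614,419.50 = 1.2064.
Combined leverage = 5.5932 × 1.2064 = 6.7476.

6.75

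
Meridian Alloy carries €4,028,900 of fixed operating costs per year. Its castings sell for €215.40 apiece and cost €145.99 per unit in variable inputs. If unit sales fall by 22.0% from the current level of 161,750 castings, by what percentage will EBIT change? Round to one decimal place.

-34.3%

At 161,750 units, contribution = 161,750 × €69.41 = €11,227,067.50.
Operating income = contribution − fixed costs = €11,227,067.50 − €4,028,900 = €7,198,167.50.
DOL = contribution ÷ EBIT = €11,227,067.50 ÷ €7,198,167.50 = 1.5597.
Operating income changes by 1.5597 × -22.0% = -34.3%.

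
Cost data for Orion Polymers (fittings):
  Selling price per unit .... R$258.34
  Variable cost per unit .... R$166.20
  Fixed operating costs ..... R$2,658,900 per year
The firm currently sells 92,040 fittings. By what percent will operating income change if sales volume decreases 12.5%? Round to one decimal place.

-18.2%

Total contribution margin = 92,040 × R$92.14 = R$8,480,565.60.
Operating income = contribution − fixed costs = R$8,480,565.60 − R$2,658,900 = R$5,821,665.60.
So DOL = total CM / EBIT = R$8,480,565.60 / R$5,821,665.60 = 1.4567.
%ΔEBIT = DOL × %ΔSales = 1.4567 × -12.5% = -18.2%.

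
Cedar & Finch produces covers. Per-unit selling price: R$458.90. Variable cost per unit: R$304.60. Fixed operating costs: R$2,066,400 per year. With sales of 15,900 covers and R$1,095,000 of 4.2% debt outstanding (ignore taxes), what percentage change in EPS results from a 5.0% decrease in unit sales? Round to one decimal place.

Total contribution margin = 15,900 × R$154.30 = R$2,453,370.00.
Operating income = contribution − fixed costs = R$2,453,370.00 − R$2,066,400 = R$386,970.00.
Interest = R$45,990.00, so EBIT − I = R$340,980.00.
Degree of combined leverage = contribution ÷ (EBIT − I) = R$2,453,370.00 ÷ R$340,980.00 = 7.1951.
EPS therefore changes by 7.1951 × (-5.0%) = -36.0%.

-36.0%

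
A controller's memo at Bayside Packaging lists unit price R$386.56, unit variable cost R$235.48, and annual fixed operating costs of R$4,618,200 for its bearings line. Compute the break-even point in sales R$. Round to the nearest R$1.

CM per unit = R$386.56 − R$235.48 = R$151.08; CM ratio = R$151.08 / R$386.56 = 0.3908.
Break-even revenue = fixed costs × price ÷ CM = R$4,618,200 × R$386.56 ÷ R$151.08 = R$11,816,332.

R$11,816,332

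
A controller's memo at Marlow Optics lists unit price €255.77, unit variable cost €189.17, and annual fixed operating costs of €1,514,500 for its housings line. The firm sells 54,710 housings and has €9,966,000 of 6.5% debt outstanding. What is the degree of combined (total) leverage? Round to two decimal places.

Contribution at this volume is 54,710 × €66.60 = €3,643,686.00.
EBIT = €3,643,686.00 − €1,514,500 = €2,129,186.00. Interest = €647,790.00.
DOL = €3,643,686.00 ÷ €2,129,186.00 = 1.7113; DFL = €2,129,186.00 ÷ €1,481,396.00 = 1.4373.
Combined leverage = 1.7113 × 1.4373 = 2.4597.

2.46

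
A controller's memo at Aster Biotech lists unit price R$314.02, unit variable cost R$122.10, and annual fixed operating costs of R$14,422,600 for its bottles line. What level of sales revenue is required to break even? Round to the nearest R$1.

CM per unit = R$314.02 − R$122.10 = R$191.92; CM ratio = R$191.92 / R$314.02 = 0.6112.
Break-even sales = FC ÷ CM ratio = R$14,422,600 × R$314.02 / R$191.92 = R$23,598,295.

R$23,598,295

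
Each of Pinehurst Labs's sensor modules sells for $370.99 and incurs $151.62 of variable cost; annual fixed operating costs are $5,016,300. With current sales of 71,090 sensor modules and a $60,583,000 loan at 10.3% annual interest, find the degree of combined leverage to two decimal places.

At 71,090 units, contribution = 71,090 × $219.37 = $15,595,013.30.
EBIT = $15,595,013.30 − $5,016,300 = $10,578,713.30. Interest = $6,240,049.00, so EBIT − I = $4,338,664.30.
DCL = contribution ÷ (EBIT − I) = $15,595,013.30 ÷ $4,338,664.30 = 3.5944.

3.59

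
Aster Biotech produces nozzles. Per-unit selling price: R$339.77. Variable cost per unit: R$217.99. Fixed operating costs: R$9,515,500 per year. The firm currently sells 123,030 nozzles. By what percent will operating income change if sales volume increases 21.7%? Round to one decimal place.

Total contribution margin = 123,030 × R$121.78 = R$14,982,593.40.
EBIT = R$14,982,593.40 − R$9,515,500 = R$5,467,093.40.
So DOL = total CM / EBIT = R$14,982,593.40 / R$5,467,093.40 = 2.7405.
So EBIT moves 2.7405 × (+21.7%) = +59.5%.

+59.5%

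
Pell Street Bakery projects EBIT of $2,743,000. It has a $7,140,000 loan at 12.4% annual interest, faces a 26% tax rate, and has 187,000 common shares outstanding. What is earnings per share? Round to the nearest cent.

Pre-tax income = $2,743,000 − $885,360.00 = $1,857,640.00.
After tax at 26%: net income = $1,857,640.00 × 0.74 = $1,374,653.60.
EPS = $1,374,653.60 ÷ 187,000 = $7.35.

$7.35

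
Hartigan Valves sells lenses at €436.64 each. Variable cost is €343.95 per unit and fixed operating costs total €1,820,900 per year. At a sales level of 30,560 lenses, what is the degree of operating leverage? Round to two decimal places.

2.80

At 30,560 units, contribution = 30,560 × €92.69 = €2,832,606.40.
Subtracting fixed costs: EBIT = €2,832,606.40 − €1,820,900 = €1,011,706.40.
So DOL = total CM / EBIT = €2,832,606.40 / €1,011,706.40 = 2.7998.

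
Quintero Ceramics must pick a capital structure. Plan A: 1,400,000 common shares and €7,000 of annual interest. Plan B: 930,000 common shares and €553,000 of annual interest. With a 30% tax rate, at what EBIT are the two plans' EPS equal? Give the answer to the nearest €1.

Set EPS_A = EPS_B: (EBIT − €7,000)(1 − 0.30) ÷ 1,400,000 = (EBIT − €553,000)(1 − 0.30) ÷ 930,000.
The (1 − t) factor cancels: (EBIT − 7,000) × 930,000 = (EBIT − 553,000) × 1,400,000.
Solving, EBIT = (553,000·1,400,000 − 7,000·930,000) / (1,400,000 − 930,000) = 767,690,000,000 / 470,000 = 1,633,382.98.

€1,633,383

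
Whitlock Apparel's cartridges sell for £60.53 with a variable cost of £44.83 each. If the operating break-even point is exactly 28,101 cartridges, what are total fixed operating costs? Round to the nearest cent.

£441,185.70

Unit CM = price − variable cost = £60.53 − £44.83 = £15.70.
Fixed costs = break-even units × CM = 28,101 × £15.70 = £441,185.70.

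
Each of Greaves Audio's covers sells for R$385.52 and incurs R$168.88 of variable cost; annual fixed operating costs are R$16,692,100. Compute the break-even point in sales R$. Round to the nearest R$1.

R$29,704,295

Contribution margin per unit = R$385.52 − R$168.88 = R$216.64, a CM ratio of R$216.64 ÷ R$385.52 = 0.5619.
Break-even revenue = fixed costs × price ÷ CM = R$16,692,100 × R$385.52 ÷ R$216.64 = R$29,704,295.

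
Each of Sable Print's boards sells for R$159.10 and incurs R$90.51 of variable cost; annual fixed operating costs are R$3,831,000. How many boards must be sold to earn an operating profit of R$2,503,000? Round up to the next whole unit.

Each unit contributes R$159.10 − R$90.51 = R$68.59.
Required volume = (fixed costs + target profit) ÷ CM = (R$3,831,000 + R$2,503,000) ÷ R$68.59 = 92,345.82, so 92,346 boards.

92,346 boards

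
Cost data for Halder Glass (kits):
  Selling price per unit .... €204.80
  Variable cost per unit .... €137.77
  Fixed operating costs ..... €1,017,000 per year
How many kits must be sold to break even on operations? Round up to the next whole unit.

Contribution margin per unit = €204.80 − €137.77 = €67.03.
Break-even volume = fixed costs ÷ CM per unit = €1,017,000 ÷ €67.03 = 15,172.31, so 15,173 kits.

15,173 kits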